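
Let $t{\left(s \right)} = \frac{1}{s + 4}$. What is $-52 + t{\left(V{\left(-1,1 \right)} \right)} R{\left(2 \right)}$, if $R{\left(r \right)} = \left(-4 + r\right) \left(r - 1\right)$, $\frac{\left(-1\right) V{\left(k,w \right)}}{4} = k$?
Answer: $- \frac{209}{4} \approx -52.25$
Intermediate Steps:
$V{\left(k,w \right)} = - 4 k$
$t{\left(s \right)} = \frac{1}{4 + s}$
$R{\left(r \right)} = \left(-1 + r\right) \left(-4 + r\right)$ ($R{\left(r \right)} = \left(-4 + r\right) \left(-1 + r\right) = \left(-1 + r\right) \left(-4 + r\right)$)
$-52 + t{\left(V{\left(-1,1 \right)} \right)} R{\left(2 \right)} = -52 + \frac{4 + 2^{2} - 10}{4 - -4} = -52 + \frac{4 + 4 - 10}{4 + 4} = -52 + \frac{1}{8} \left(-2\right) = -52 - \frac{1}{4} = - \frac{209}{4}$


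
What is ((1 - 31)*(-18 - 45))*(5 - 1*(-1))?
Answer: 11340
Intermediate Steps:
((1 - 31)*(-18 - 45))*(5 - 1*(-1)) = (-30*(-63))*(5 + 1) = 1890*6 = 11340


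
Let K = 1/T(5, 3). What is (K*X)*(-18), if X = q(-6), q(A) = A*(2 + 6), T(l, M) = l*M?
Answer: 288/5 ≈ 57.600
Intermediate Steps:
T(l, M) = M*l
q(A) = 8*A (q(A) = A*8 = 8*A)
X = -48 (X = 8*(-6) = -48)
K = 1/15 (K = 1/(3*5) = 1/15 ≈ 0.066667)
(K*X)*(-18) = ((1/15)*(-48))*(-18) = -16/5*(-18) = 288/5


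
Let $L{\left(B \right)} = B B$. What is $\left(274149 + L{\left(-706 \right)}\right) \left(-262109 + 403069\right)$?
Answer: $108903581600$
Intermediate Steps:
$L{\left(B \right)} = B^{2}$
$\left(274149 + L{\left(-706 \right)}\right) \left(-262109 + 403069\right) = \left(274149 + \left(-706\right)^{2}\right) \left(-262109 + 403069\right) = \left(274149 + 498436\right) 140960 = 772585 \cdot 140960 = 108903581600$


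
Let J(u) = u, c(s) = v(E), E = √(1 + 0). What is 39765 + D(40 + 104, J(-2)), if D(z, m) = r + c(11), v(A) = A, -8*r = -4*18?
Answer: 39775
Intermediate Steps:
E = 1 (E = √1 = 1)
r = 9 (r = -(-1)*18/2 = -⅛*(-72) = 9)
c(s) = 1
D(z, m) = 10 (D(z, m) = 9 + 1 = 10)
39765 + D(40 + 104, J(-2)) = 39765 + 10 = 39775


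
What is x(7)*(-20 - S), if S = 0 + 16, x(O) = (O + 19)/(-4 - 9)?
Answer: 72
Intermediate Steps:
x(O) = -19/13 - O/13 (x(O) = (19 + O)/(-13) = (19 + O)*(-1/13) = -19/13 - O/13)
S = 16
x(7)*(-20 - S) = (-19/13 - 1/13*7)*(-20 - 1*16) = (-19/13 - 7/13)*(-20 - 16) = -2*(-36) = 72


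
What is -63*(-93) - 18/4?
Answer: 11709/2 ≈ 5854.5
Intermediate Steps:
-63*(-93) - 18/4 = 5859 - 18*¼ = 5859 - 9/2 = 11709/2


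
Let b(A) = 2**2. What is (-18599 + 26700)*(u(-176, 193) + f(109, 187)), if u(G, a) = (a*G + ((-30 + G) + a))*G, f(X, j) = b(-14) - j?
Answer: 48447811773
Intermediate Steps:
b(A) = 4
f(X, j) = 4 - j
u(G, a) = G*(-30 + G + a + G*a) (u(G, a) = (G*a + (-30 + G + a))*G = (-30 + G + a + G*a)*G = G*(-30 + G + a + G*a))
(-18599 + 26700)*(u(-176, 193) + f(109, 187)) = (-18599 + 26700)*(-176*(-30 - 176 + 193 - 176*193) + (4 - 1*187)) = 8101*(-176*(-30 - 176 + 193 - 33968) + (4 - 187)) = 8101*(-176*(-33981) - 183) = 8101*(5980656 - 183) = 8101*5980473 = 48447811773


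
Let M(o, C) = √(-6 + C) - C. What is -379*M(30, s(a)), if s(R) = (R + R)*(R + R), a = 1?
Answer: 1516 - 379*I*√2 ≈ 1516.0 - 535.99*I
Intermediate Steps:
s(R) = 4*R² (s(R) = (2*R)*(2*R) = 4*R²)
-379*M(30, s(a)) = -379*(√(-6 + 4*1²) - 4*1²) = -379*(√(-6 + 4*1) - 4) = -379*(√(-6 + 4) - 1*4) = -379*(√(-2) - 4) = -379*(I*√2 - 4) = -379*(-4 + I*√2) = 1516 - 379*I*√2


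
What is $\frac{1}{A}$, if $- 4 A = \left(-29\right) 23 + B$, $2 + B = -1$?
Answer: $\frac{2}{335} \approx 0.0059702$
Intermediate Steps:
$B = -3$ ($B = -2 - 1 = -3$)
$A = \frac{335}{2}$ ($A = - \frac{\left(-29\right) 23 - 3}{4} = - \frac{-667 - 3}{4} = \left(- \frac{1}{4}\right) \left(-670\right) = \frac{335}{2} \approx 167.5$)
$\frac{1}{A} = \frac{1}{\frac{335}{2}} = \frac{2}{335}$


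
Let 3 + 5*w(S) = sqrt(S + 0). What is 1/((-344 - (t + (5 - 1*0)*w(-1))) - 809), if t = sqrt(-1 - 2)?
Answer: I/(1 + sqrt(3) - 1150*I) ≈ -0.00086956 + 2.0658e-6*I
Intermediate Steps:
t = I*sqrt(3) (t = sqrt(-3) = I*sqrt(3) ≈ 1.732*I)
w(S) = -3/5 + sqrt(S)/5 (w(S) = -3/5 + sqrt(S + 0)/5 = -3/5 + sqrt(S)/5)
1/((-344 - (t + (5 - 1*0)*w(-1))) - 809) = 1/((-344 - (I*sqrt(3) + (5 - 1*0)*(-3/5 + sqrt(-1)/5))) - 809) = 1/((-344 - (I*sqrt(3) + (5 + 0)*(-3/5 + I/5))) - 809) = 1/((-344 - (I*sqrt(3) + 5*(-3/5 + I/5))) - 809) = 1/((-344 - (I*sqrt(3) + (-3 + I))) - 809) = 1/((-344 - (-3 + I + I*sqrt(3))) - 809) = 1/((-344 + (3 - I - I*sqrt(3))) - 809) = 1/((-341 - I - I*sqrt(3)) - 809) = 1/(-1150 - I - I*sqrt(3))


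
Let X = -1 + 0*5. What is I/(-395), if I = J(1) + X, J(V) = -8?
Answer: 9/395 ≈ 0.022785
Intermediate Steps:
X = -1 (X = -1 + 0 = -1)
I = -9 (I = -8 - 1 = -9)
I/(-395) = -9/(-395) = -9*(-1/395) = 9/395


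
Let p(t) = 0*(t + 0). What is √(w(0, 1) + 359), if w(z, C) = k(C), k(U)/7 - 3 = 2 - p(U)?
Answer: √394 ≈ 19.849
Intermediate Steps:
p(t) = 0 (p(t) = 0*t = 0)
k(U) = 35 (k(U) = 21 + 7*(2 - 1*0) = 21 + 7*(2 + 0) = 21 + 7*2 = 21 + 14 = 35)
w(z, C) = 35
√(w(0, 1) + 359) = √(35 + 359) = √394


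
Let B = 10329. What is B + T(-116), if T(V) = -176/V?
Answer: 299585/29 ≈ 10331.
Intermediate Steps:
B + T(-116) = 10329 - 176/(-116) = 10329 - 176*(-1/116) = 10329 + 44/29 = 299585/29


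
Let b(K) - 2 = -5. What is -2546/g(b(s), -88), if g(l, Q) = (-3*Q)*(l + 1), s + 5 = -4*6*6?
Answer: 1273/264 ≈ 4.8220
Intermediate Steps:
s = -149 (s = -5 - 4*6*6 = -5 - 24*6 = -5 - 144 = -149)
b(K) = -3 (b(K) = 2 - 5 = -3)
g(l, Q) = -3*Q*(1 + l) (g(l, Q) = (-3*Q)*(1 + l) = -3*Q*(1 + l))
-2546/g(b(s), -88) = -2546*1/(264*(1 - 3)) = -2546/((-3*(-88)*(-2))) = -2546/(-528) = -2546*(-1/528) = 1273/264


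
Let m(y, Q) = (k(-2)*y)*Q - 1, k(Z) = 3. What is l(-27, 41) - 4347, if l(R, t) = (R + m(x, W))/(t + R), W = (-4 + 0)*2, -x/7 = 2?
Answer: -4325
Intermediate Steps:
x = -14 (x = -7*2 = -14)
W = -8 (W = -4*2 = -8)
m(y, Q) = -1 + 3*Q*y (m(y, Q) = (3*y)*Q - 1 = 3*Q*y - 1 = -1 + 3*Q*y)
l(R, t) = (335 + R)/(R + t) (l(R, t) = (R + (-1 + 3*(-8)*(-14)))/(t + R) = (R + (-1 + 336))/(R + t) = (R + 335)/(R + t) = (335 + R)/(R + t))
l(-27, 41) - 4347 = (335 - 27)/(-27 + 41) - 4347 = 308/14 - 4347 = (1/14)*308 - 4347 = 22 - 4347 = -4325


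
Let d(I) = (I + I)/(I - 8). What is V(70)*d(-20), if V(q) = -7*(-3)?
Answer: 30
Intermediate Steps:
V(q) = 21
d(I) = 2*I/(-8 + I) (d(I) = (2*I)/(-8 + I) = 2*I/(-8 + I))
V(70)*d(-20) = 21*(2*(-20)/(-8 - 20)) = 21*(2*(-20)/(-28)) = 21*(2*(-20)*(-1/28)) = 21*(10/7) = 30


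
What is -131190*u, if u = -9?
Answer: 1180710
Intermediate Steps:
-131190*u = -131190*(-9) = 1180710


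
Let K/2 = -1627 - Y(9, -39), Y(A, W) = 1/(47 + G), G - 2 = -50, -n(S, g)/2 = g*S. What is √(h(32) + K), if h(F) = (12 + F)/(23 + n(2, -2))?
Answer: 4*I*√195238/31 ≈ 57.014*I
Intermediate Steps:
n(S, g) = -2*S*g (n(S, g) = -2*g*S = -2*S*g)
G = -48 (G = 2 - 50 = -48)
h(F) = 12/31 + F/31 (h(F) = (12 + F)/(23 - 2*2*(-2)) = (12 + F)/(23 + 8) = (12 + F)/31 = (12 + F)*(1/31) = 12/31 + F/31)
Y(A, W) = -1 (Y(A, W) = 1/(47 - 48) = 1/(-1) = -1)
K = -3252 (K = 2*(-1627 - 1*(-1)) = 2*(-1627 + 1) = 2*(-1626) = -3252)
√(h(32) + K) = √((12/31 + (1/31)*32) - 3252) = √((12/31 + 32/31) - 3252) = √(44/31 - 3252) = √(-100768/31) = 4*I*√195238/31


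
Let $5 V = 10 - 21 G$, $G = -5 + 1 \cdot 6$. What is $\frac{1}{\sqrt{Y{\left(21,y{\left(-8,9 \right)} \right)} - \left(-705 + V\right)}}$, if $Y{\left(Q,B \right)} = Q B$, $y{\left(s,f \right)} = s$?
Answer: $\frac{\sqrt{3370}}{1348} \approx 0.043065$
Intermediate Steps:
$G = 1$ ($G = -5 + 6 = 1$)
$V = - \frac{11}{5}$ ($V = \frac{10 - 21}{5} = \frac{1}{5} \left(-11\right) = - \frac{11}{5} \approx -2.2$)
$Y{\left(Q,B \right)} = B Q$
$\frac{1}{\sqrt{Y{\left(21,y{\left(-8,9 \right)} \right)} - \left(-705 + V\right)}} = \frac{1}{\sqrt{\left(-8\right) 21 + \left(705 - - \frac{11}{5}\right)}} = \frac{1}{\sqrt{-168 + \left(705 + \frac{11}{5}\right)}} = \frac{1}{\sqrt{-168 + \frac{3536}{5}}} = \frac{1}{\sqrt{\frac{2696}{5}}} = \frac{1}{\frac{2}{5} \sqrt{3370}} = \frac{\sqrt{3370}}{1348}$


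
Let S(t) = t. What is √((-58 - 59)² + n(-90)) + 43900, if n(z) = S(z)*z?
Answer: 43900 + 9*√269 ≈ 44048.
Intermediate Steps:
n(z) = z² (n(z) = z*z = z²)
√((-58 - 59)² + n(-90)) + 43900 = √((-58 - 59)² + (-90)²) + 43900 = √((-117)² + 8100) + 43900 = √(13689 + 8100) + 43900 = √21789 + 43900 = 9*√269 + 43900 = 43900 + 9*√269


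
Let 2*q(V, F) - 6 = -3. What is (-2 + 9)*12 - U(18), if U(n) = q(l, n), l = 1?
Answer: 165/2 ≈ 82.500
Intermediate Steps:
q(V, F) = 3/2 (q(V, F) = 3 + (1/2)*(-3) = 3 - 3/2 = 3/2)
U(n) = 3/2
(-2 + 9)*12 - U(18) = (-2 + 9)*12 - 1*3/2 = 7*12 - 3/2 = 84 - 3/2 = 165/2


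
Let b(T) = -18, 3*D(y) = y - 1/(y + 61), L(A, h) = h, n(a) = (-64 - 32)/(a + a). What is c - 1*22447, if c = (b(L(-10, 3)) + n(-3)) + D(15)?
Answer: -5117233/228 ≈ -22444.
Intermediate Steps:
n(a) = -48/a (n(a) = -96*1/(2*a) = -48/a)
D(y) = -1/(3*(61 + y)) + y/3 (D(y) = (y - 1/(y + 61))/3 = (y - 1/(61 + y))/3 = -1/(3*(61 + y)) + y/3)
c = 683/228 (c = (-18 - 48/(-3)) + (-1 + 15**2 + 61*15)/(3*(61 + 15)) = (-18 - 48*(-1/3)) + (1/3)*(-1 + 225 + 915)/76 = (-18 + 16) + (1/3)*(1/76)*1139 = -2 + 1139/228 = 683/228 ≈ 2.9956)
c - 1*22447 = 683/228 - 1*22447 = 683/228 - 22447 = -5117233/228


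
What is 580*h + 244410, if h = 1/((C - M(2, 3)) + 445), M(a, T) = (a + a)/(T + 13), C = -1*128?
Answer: 309669790/1267 ≈ 2.4441e+5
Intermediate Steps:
C = -128
M(a, T) = 2*a/(13 + T) (M(a, T) = (2*a)/(13 + T) = 2*a/(13 + T))
h = 4/1267 (h = 1/((-128 - 2*2/(13 + 3)) + 445) = 1/((-128 - 2*2/16) + 445) = 1/((-128 - 1*¼) + 445) = 1/((-128 - ¼) + 445) = 1/(-513/4 + 445) = 1/(1267/4) = 4/1267 ≈ 0.0031571)
580*h + 244410 = 580*(4/1267) + 244410 = 2320/1267 + 244410 = 309669790/1267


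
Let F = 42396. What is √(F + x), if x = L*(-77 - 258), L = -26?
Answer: √51106 ≈ 226.07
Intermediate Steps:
x = 8710 (x = -26*(-77 - 258) = -26*(-335) = 8710)
√(F + x) = √(42396 + 8710) = √51106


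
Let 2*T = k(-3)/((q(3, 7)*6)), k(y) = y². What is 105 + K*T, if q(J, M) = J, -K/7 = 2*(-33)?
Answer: 441/2 ≈ 220.50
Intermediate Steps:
K = 462 (K = -14*(-33) = -7*(-66) = 462)
T = ¼ (T = ((-3)²/((3*6)))/2 = (9/18)/2 = (9*(1/18))/2 = (½)*(½) = ¼ ≈ 0.25000)
105 + K*T = 105 + 462*(¼) = 105 + 231/2 = 441/2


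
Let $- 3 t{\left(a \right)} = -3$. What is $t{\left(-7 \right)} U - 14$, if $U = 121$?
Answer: $107$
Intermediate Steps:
$t{\left(a \right)} = 1$ ($t{\left(a \right)} = \left(- \frac{1}{3}\right) \left(-3\right) = 1$)
$t{\left(-7 \right)} U - 14 = 1 \cdot 121 - 14 = 121 - 14 = 107$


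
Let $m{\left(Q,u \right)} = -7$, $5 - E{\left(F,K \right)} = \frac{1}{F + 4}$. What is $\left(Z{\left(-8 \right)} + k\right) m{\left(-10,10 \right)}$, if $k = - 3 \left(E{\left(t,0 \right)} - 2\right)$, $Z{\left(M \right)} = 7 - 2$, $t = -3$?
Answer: $7$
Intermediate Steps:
$E{\left(F,K \right)} = 5 - \frac{1}{4 + F}$ ($E{\left(F,K \right)} = 5 - \frac{1}{F + 4} = 5 - \frac{1}{4 + F}$)
$Z{\left(M \right)} = 5$
$k = -6$ ($k = - 3 \left(\frac{19 + 5 \left(-3\right)}{4 - 3} - 2\right) = - 3 \left(\frac{19 - 15}{1} - 2\right) = - 3 \left(1 \cdot 4 - 2\right) = - 3 \left(4 - 2\right) = \left(-3\right) 2 = -6$)
$\left(Z{\left(-8 \right)} + k\right) m{\left(-10,10 \right)} = \left(5 - 6\right) \left(-7\right) = \left(-1\right) \left(-7\right) = 7$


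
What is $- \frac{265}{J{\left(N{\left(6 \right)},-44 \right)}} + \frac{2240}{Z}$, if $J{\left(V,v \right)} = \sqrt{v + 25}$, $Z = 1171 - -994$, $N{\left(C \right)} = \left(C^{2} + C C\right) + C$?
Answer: $\frac{448}{433} + \frac{265 i \sqrt{19}}{19} \approx 1.0346 + 60.795 i$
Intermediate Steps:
$N{\left(C \right)} = C + 2 C^{2}$ ($N{\left(C \right)} = \left(C^{2} + C^{2}\right) + C = 2 C^{2} + C = C + 2 C^{2}$)
$Z = 2165$ ($Z = 1171 + 994 = 2165$)
$J{\left(V,v \right)} = \sqrt{25 + v}$
$- \frac{265}{J{\left(N{\left(6 \right)},-44 \right)}} + \frac{2240}{Z} = - \frac{265}{\sqrt{25 - 44}} + \frac{2240}{2165} = - \frac{265}{\sqrt{-19}} + 2240 \cdot \frac{1}{2165} = - \frac{265}{i \sqrt{19}} + \frac{448}{433} = - 265 \left(- \frac{i \sqrt{19}}{19}\right) + \frac{448}{433} = \frac{265 i \sqrt{19}}{19} + \frac{448}{433} = \frac{448}{433} + \frac{265 i \sqrt{19}}{19}$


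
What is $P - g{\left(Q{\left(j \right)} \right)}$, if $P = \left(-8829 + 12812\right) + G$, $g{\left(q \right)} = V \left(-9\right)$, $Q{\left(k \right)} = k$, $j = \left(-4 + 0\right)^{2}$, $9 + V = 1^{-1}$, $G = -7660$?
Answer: $-3749$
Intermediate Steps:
$V = -8$ ($V = -9 + 1^{-1} = -9 + 1 = -8$)
$j = 16$ ($j = \left(-4\right)^{2} = 16$)
$g{\left(q \right)} = 72$ ($g{\left(q \right)} = \left(-8\right) \left(-9\right) = 72$)
$P = -3677$ ($P = \left(-8829 + 12812\right) - 7660 = 3983 - 7660 = -3677$)
$P - g{\left(Q{\left(j \right)} \right)} = -3677 - 72 = -3749$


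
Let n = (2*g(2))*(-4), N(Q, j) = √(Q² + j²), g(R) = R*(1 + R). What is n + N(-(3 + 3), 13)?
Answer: -48 + √205 ≈ -33.682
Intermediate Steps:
n = -48 (n = (2*(2*(1 + 2)))*(-4) = (2*(2*3))*(-4) = (2*6)*(-4) = 12*(-4) = -48)
n + N(-(3 + 3), 13) = -48 + √((-(3 + 3))² + 13²) = -48 + √((-1*6)² + 169) = -48 + √((-6)² + 169) = -48 + √(36 + 169) = -48 + √205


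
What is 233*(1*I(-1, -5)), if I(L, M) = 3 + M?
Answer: -466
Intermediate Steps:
233*(1*I(-1, -5)) = 233*(1*(3 - 5)) = 233*(1*(-2)) = 233*(-2) = -466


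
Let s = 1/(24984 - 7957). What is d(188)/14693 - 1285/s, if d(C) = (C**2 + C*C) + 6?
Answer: -321478287941/14693 ≈ -2.1880e+7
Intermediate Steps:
d(C) = 6 + 2*C**2 (d(C) = (C**2 + C**2) + 6 = 2*C**2 + 6 = 6 + 2*C**2)
s = 1/17027 ≈ 5.8730e-5
d(188)/14693 - 1285/s = (6 + 2*188**2)/14693 - 1285/1/17027 = (6 + 2*35344)*(1/14693) - 1285*17027 = (6 + 70688)*(1/14693) - 21879695 = 70694*(1/14693) - 21879695 = 70694/14693 - 21879695 = -321478287941/14693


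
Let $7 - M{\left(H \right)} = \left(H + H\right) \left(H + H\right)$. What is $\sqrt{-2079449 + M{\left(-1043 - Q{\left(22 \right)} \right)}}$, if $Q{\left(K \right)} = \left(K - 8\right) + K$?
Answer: $i \sqrt{6736406} \approx 2595.5 i$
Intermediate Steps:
$Q{\left(K \right)} = -8 + 2 K$ ($Q{\left(K \right)} = \left(-8 + K\right) + K = -8 + 2 K$)
$M{\left(H \right)} = 7 - 4 H^{2}$ ($M{\left(H \right)} = 7 - \left(H + H\right) \left(H + H\right) = 7 - 2 H 2 H = 7 - 4 H^{2}$)
$\sqrt{-2079449 + M{\left(-1043 - Q{\left(22 \right)} \right)}} = \sqrt{-2079449 + \left(7 - 4 \left(-1043 - \left(-8 + 2 \cdot 22\right)\right)^{2}\right)} = \sqrt{-2079449 + \left(7 - 4 \left(-1043 - \left(-8 + 44\right)\right)^{2}\right)} = \sqrt{-2079449 + \left(7 - 4 \left(-1043 - 36\right)^{2}\right)} = \sqrt{-2079449 + \left(7 - 4 \left(-1079\right)^{2}\right)} = \sqrt{-2079449 + \left(7 - 4656964\right)} = \sqrt{-2079449 - 4656957} = \sqrt{-6736406} = i \sqrt{6736406}$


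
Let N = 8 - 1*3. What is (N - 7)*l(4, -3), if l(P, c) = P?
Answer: -8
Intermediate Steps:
N = 5 (N = 8 - 3 = 5)
(N - 7)*l(4, -3) = (5 - 7)*4 = -2*4 = -8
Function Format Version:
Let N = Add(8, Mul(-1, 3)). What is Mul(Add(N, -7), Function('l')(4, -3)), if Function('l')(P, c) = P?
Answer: -8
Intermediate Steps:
N = 5 (N = Add(8, -3) = 5)
Mul(Add(N, -7), Function('l')(4, -3)) = Mul(Add(5, -7), 4) = Mul(-2, 4) = -8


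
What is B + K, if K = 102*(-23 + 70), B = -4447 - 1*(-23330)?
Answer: 23677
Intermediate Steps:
B = 18883 (B = -4447 + 23330 = 18883)
K = 4794 (K = 102*47 = 4794)
B + K = 18883 + 4794 = 23677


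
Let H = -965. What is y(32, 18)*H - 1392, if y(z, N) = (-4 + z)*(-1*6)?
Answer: 160728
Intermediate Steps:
y(z, N) = 24 - 6*z (y(z, N) = (-4 + z)*(-6) = 24 - 6*z)
y(32, 18)*H - 1392 = (24 - 6*32)*(-965) - 1392 = (24 - 192)*(-965) - 1392 = -168*(-965) - 1392 = 162120 - 1392 = 160728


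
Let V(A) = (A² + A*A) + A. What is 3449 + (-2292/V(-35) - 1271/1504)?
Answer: 4173601069/1210720 ≈ 3447.2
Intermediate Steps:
V(A) = A + 2*A² (V(A) = (A² + A²) + A = 2*A² + A = A + 2*A²)
3449 + (-2292/V(-35) - 1271/1504) = 3449 + (-2292*(-1/(35*(1 + 2*(-35)))) - 1271/1504) = 3449 + (-2292*(-1/(35*(1 - 70))) - 1271*1/1504) = 3449 + (-2292/((-35*(-69))) - 1271/1504) = 3449 + (-2292/2415 - 1271/1504) = 3449 + (-2292*1/2415 - 1271/1504) = 3449 + (-764/805 - 1271/1504) = 3449 - 2172211/1210720 = 4173601069/1210720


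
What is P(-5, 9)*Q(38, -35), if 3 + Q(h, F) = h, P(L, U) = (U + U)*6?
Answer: 3780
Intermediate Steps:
P(L, U) = 12*U (P(L, U) = (2*U)*6 = 12*U)
Q(h, F) = -3 + h
P(-5, 9)*Q(38, -35) = (12*9)*(-3 + 38) = 108*35 = 3780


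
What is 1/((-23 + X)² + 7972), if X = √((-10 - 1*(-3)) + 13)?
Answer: 8507/72356353 + 46*√6/72356353 ≈ 0.00011913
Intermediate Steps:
X = √6 (X = √((-10 + 3) + 13) = √(-7 + 13) = √6 ≈ 2.4495)
1/((-23 + X)² + 7972) = 1/((-23 + √6)² + 7972) = 1/(7972 + (-23 + √6)²)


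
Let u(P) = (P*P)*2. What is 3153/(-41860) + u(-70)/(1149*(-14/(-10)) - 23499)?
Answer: -85580077/163630740 ≈ -0.52301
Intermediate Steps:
u(P) = 2*P**2 (u(P) = P**2*2 = 2*P**2)
3153/(-41860) + u(-70)/(1149*(-14/(-10)) - 23499) = 3153/(-41860) + (2*(-70)**2)/(1149*(-14/(-10)) - 23499) = 3153*(-1/41860) + (2*4900)/(1149*(-14*(-1/10)) - 23499) = -3153/41860 + 9800/(1149*(7/5) - 23499) = -3153/41860 + 9800/(8043/5 - 23499) = -3153/41860 + 9800/(-109452/5) = -3153/41860 + 9800*(-5/109452) = -3153/41860 - 1750/3909 = -85580077/163630740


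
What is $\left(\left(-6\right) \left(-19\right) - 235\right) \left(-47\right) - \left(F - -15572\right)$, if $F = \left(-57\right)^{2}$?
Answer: $-13134$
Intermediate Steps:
$F = 3249$
$\left(\left(-6\right) \left(-19\right) - 235\right) \left(-47\right) - \left(F - -15572\right) = \left(\left(-6\right) \left(-19\right) - 235\right) \left(-47\right) - \left(3249 - -15572\right) = \left(114 - 235\right) \left(-47\right) - \left(3249 + 15572\right) = \left(-121\right) \left(-47\right) - 18821 = 5687 - 18821 = -13134$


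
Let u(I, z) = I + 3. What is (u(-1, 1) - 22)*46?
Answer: -920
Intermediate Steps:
u(I, z) = 3 + I
(u(-1, 1) - 22)*46 = ((3 - 1) - 22)*46 = (2 - 22)*46 = -20*46 = -920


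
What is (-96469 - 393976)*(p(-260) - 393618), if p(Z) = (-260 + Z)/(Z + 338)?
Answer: 579153748930/3 ≈ 1.9305e+11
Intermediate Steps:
p(Z) = (-260 + Z)/(338 + Z)
(-96469 - 393976)*(p(-260) - 393618) = (-96469 - 393976)*((-260 - 260)/(338 - 260) - 393618) = -490445*(-520/78 - 393618) = -490445*((1/78)*(-520) - 393618) = -490445*(-20/3 - 393618) = -490445*(-1180874/3) = 579153748930/3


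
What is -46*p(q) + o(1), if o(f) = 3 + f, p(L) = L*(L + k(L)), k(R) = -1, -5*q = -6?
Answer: -176/25 ≈ -7.0400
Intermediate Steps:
q = 6/5 (q = -1/5*(-6) = 6/5 ≈ 1.2000)
p(L) = L*(-1 + L) (p(L) = L*(L - 1) = L*(-1 + L))
-46*p(q) + o(1) = -276*(-1 + 6/5)/5 + (3 + 1) = -276/(5*5) + 4 = -46*6/25 + 4 = -276/25 + 4 = -176/25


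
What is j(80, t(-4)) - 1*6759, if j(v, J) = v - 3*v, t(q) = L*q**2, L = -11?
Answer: -6919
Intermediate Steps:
t(q) = -11*q**2
j(v, J) = -2*v
j(80, t(-4)) - 1*6759 = -2*80 - 1*6759 = -160 - 6759 = -6919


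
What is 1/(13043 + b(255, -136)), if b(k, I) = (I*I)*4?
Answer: 1/87027 ≈ 1.1491e-5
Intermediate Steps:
b(k, I) = 4*I**2 (b(k, I) = I**2*4 = 4*I**2)
1/(13043 + b(255, -136)) = 1/(13043 + 4*(-136)**2) = 1/(13043 + 4*18496) = 1/(13043 + 73984) = 1/87027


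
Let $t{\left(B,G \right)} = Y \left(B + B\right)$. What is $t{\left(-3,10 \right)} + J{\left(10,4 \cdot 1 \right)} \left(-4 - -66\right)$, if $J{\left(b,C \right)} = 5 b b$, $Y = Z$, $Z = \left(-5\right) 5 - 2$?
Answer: $31162$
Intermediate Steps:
$Z = -27$ ($Z = -25 - 2 = -27$)
$Y = -27$
$J{\left(b,C \right)} = 5 b^{2}$
$t{\left(B,G \right)} = - 54 B$ ($t{\left(B,G \right)} = - 27 \left(B + B\right) = - 27 \cdot 2 B = - 54 B$)
$t{\left(-3,10 \right)} + J{\left(10,4 \cdot 1 \right)} \left(-4 - -66\right) = \left(-54\right) \left(-3\right) + 5 \cdot 10^{2} \left(-4 - -66\right) = 162 + 5 \cdot 100 \left(-4 + 66\right) = 162 + 500 \cdot 62 = 162 + 31000 = 31162$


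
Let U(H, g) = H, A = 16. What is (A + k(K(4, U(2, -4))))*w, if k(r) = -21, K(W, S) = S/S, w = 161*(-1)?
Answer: 805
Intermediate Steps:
w = -161
K(W, S) = 1
(A + k(K(4, U(2, -4))))*w = (16 - 21)*(-161) = -5*(-161) = 805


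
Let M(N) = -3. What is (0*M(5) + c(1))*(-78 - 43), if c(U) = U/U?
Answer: -121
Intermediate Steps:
c(U) = 1
(0*M(5) + c(1))*(-78 - 43) = (0*(-3) + 1)*(-78 - 43) = (0 + 1)*(-121) = 1*(-121) = -121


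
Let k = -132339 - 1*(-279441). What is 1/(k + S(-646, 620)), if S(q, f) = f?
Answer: 1/147722 ≈ 6.7695e-6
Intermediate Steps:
k = 147102 (k = -132339 + 279441 = 147102)
1/(k + S(-646, 620)) = 1/(147102 + 620) = 1/147722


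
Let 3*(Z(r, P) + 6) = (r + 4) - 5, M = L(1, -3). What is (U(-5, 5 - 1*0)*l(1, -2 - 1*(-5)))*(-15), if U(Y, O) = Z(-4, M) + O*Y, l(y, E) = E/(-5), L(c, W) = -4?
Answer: -294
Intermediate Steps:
M = -4
l(y, E) = -E/5 (l(y, E) = E*(-1/5) = -E/5)
Z(r, P) = -19/3 + r/3 (Z(r, P) = -6 + ((r + 4) - 5)/3 = -6 + ((4 + r) - 5)/3 = -6 + (-1 + r)/3 = -6 + (-1/3 + r/3) = -19/3 + r/3)
U(Y, O) = -23/3 + O*Y (U(Y, O) = (-19/3 + (1/3)*(-4)) + O*Y = (-19/3 - 4/3) + O*Y = -23/3 + O*Y)
(U(-5, 5 - 1*0)*l(1, -2 - 1*(-5)))*(-15) = ((-23/3 + (5 - 1*0)*(-5))*(-(-2 - 1*(-5))/5))*(-15) = ((-23/3 + (5 + 0)*(-5))*(-(-2 + 5)/5))*(-15) = ((-23/3 + 5*(-5))*(-1/5*3))*(-15) = ((-23/3 - 25)*(-3/5))*(-15) = -98/3*(-3/5)*(-15) = (98/5)*(-15) = -294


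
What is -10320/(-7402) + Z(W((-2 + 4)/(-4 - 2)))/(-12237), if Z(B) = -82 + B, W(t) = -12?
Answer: 63490814/45289137 ≈ 1.4019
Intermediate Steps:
-10320/(-7402) + Z(W((-2 + 4)/(-4 - 2)))/(-12237) = -10320/(-7402) + (-82 - 12)/(-12237) = -10320*(-1/7402) - 94*(-1/12237) = 5160/3701 + 94/12237 = 63490814/45289137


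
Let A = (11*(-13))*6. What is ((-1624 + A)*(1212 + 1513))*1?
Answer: -6763450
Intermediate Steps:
A = -858 (A = -143*6 = -858)
((-1624 + A)*(1212 + 1513))*1 = ((-1624 - 858)*(1212 + 1513))*1 = -2482*2725*1 = -6763450*1 = -6763450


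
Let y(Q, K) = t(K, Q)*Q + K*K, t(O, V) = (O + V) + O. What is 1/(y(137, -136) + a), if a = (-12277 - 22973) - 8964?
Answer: -1/44213 ≈ -2.2618e-5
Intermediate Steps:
t(O, V) = V + 2*O
y(Q, K) = K**2 + Q*(Q + 2*K) (y(Q, K) = (Q + 2*K)*Q + K*K = Q*(Q + 2*K) + K**2 = K**2 + Q*(Q + 2*K))
a = -44214 (a = -35250 - 8964 = -44214)
1/(y(137, -136) + a) = 1/(((-136)**2 + 137*(137 + 2*(-136))) - 44214) = 1/((18496 + 137*(137 - 272)) - 44214) = 1/((18496 + 137*(-135)) - 44214) = 1/((18496 - 18495) - 44214) = 1/(1 - 44214) = 1/(-44213) = -1/44213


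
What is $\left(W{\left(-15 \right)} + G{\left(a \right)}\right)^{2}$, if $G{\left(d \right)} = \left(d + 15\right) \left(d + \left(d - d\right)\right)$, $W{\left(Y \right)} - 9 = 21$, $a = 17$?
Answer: $329476$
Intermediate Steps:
$W{\left(Y \right)} = 30$ ($W{\left(Y \right)} = 9 + 21 = 30$)
$G{\left(d \right)} = d \left(15 + d\right)$ ($G{\left(d \right)} = \left(15 + d\right) \left(d + 0\right) = \left(15 + d\right) d = d \left(15 + d\right)$)
$\left(W{\left(-15 \right)} + G{\left(a \right)}\right)^{2} = \left(30 + 17 \left(15 + 17\right)\right)^{2} = \left(30 + 17 \cdot 32\right)^{2} = \left(30 + 544\right)^{2} = 574^{2} = 329476$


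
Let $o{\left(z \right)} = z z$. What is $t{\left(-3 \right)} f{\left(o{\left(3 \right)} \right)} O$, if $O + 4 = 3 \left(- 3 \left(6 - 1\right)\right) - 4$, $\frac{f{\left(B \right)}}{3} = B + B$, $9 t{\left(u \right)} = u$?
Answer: $954$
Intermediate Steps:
$o{\left(z \right)} = z^{2}$
$t{\left(u \right)} = \frac{u}{9}$
$f{\left(B \right)} = 6 B$ ($f{\left(B \right)} = 3 \left(B + B\right) = 3 \cdot 2 B = 6 B$)
$O = -53$ ($O = -4 + \left(3 \left(- 3 \left(6 - 1\right)\right) - 4\right) = -4 + \left(3 \left(\left(-3\right) 5\right) - 4\right) = -4 + \left(3 \left(-15\right) - 4\right) = -4 - 49 = -53$)
$t{\left(-3 \right)} f{\left(o{\left(3 \right)} \right)} O = \frac{1}{9} \left(-3\right) 6 \cdot 3^{2} \left(-53\right) = - \frac{6 \cdot 9}{3} \left(-53\right) = \left(- \frac{1}{3}\right) 54 \left(-53\right) = \left(-18\right) \left(-53\right) = 954$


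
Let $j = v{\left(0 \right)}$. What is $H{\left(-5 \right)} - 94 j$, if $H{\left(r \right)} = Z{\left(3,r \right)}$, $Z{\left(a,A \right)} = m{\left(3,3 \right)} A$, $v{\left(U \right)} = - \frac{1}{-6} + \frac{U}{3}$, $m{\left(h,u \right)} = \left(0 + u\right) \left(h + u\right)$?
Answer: $- \frac{317}{3} \approx -105.67$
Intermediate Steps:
$m{\left(h,u \right)} = u \left(h + u\right)$
$v{\left(U \right)} = \frac{1}{6} + \frac{U}{3}$ ($v{\left(U \right)} = \left(-1\right) \left(- \frac{1}{6}\right) + U \frac{1}{3} = \frac{1}{6} + \frac{U}{3}$)
$j = \frac{1}{6}$ ($j = \frac{1}{6} + \frac{1}{3} \cdot 0 = \frac{1}{6} + 0 = \frac{1}{6} \approx 0.16667$)
$Z{\left(a,A \right)} = 18 A$ ($Z{\left(a,A \right)} = 3 \left(3 + 3\right) A = 3 \cdot 6 A = 18 A$)
$H{\left(r \right)} = 18 r$
$H{\left(-5 \right)} - 94 j = 18 \left(-5\right) - \frac{47}{3} = -90 - \frac{47}{3} = - \frac{317}{3}$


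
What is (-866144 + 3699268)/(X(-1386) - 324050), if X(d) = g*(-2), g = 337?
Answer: -708281/81181 ≈ -8.7247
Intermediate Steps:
X(d) = -674 (X(d) = 337*(-2) = -674)
(-866144 + 3699268)/(X(-1386) - 324050) = (-866144 + 3699268)/(-674 - 324050) = 2833124/(-324724) = 2833124*(-1/324724) = -708281/81181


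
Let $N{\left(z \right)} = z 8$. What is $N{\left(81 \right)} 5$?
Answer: $3240$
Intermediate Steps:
$N{\left(z \right)} = 8 z$
$N{\left(81 \right)} 5 = 8 \cdot 81 \cdot 5 = 648 \cdot 5 = 3240$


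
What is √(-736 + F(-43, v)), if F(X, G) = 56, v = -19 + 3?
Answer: 2*I*√170 ≈ 26.077*I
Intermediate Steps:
v = -16
√(-736 + F(-43, v)) = √(-736 + 56) = √(-680) = 2*I*√170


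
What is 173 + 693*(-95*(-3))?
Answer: 197678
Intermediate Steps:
173 + 693*(-95*(-3)) = 173 + 693*285 = 173 + 197505 = 197678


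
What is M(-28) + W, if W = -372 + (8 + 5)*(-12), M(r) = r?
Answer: -556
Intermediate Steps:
W = -528 (W = -372 + 13*(-12) = -372 - 156 = -528)
M(-28) + W = -28 - 528 = -556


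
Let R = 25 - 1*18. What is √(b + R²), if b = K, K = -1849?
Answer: 30*I*√2 ≈ 42.426*I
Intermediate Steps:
R = 7 (R = 25 - 18 = 7)
b = -1849
√(b + R²) = √(-1849 + 7²) = √(-1849 + 49) = √(-1800) = 30*I*√2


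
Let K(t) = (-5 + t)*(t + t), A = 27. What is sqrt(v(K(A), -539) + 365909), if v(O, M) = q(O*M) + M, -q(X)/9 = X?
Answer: sqrt(6128358) ≈ 2475.6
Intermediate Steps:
q(X) = -9*X
K(t) = 2*t*(-5 + t) (K(t) = (-5 + t)*(2*t) = 2*t*(-5 + t))
v(O, M) = M - 9*M*O (v(O, M) = -9*O*M + M = -9*M*O + M = M - 9*M*O)
sqrt(v(K(A), -539) + 365909) = sqrt(-539*(1 - 18*27*(-5 + 27)) + 365909) = sqrt(-539*(1 - 18*27*22) + 365909) = sqrt(-539*(1 - 9*1188) + 365909) = sqrt(-539*(1 - 10692) + 365909) = sqrt(-539*(-10691) + 365909) = sqrt(5762449 + 365909) = sqrt(6128358)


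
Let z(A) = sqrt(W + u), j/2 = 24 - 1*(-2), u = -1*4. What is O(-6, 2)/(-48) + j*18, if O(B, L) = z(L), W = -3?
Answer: 936 - I*sqrt(7)/48 ≈ 936.0 - 0.05512*I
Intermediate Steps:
u = -4
j = 52 (j = 2*(24 - 1*(-2)) = 2*(24 + 2) = 2*26 = 52)
z(A) = I*sqrt(7) (z(A) = sqrt(-3 - 4) = sqrt(-7) = I*sqrt(7))
O(B, L) = I*sqrt(7)
O(-6, 2)/(-48) + j*18 = (I*sqrt(7))/(-48) + 52*18 = (I*sqrt(7))*(-1/48) + 936 = -I*sqrt(7)/48 + 936 = 936 - I*sqrt(7)/48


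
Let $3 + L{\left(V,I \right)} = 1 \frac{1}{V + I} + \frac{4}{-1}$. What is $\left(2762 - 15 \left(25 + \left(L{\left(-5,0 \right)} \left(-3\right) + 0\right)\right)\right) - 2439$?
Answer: $-376$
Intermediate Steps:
$L{\left(V,I \right)} = -7 + \frac{1}{I + V}$ ($L{\left(V,I \right)} = -3 + \left(1 \frac{1}{V + I} + \frac{4}{-1}\right) = -3 + \left(1 \frac{1}{I + V} + 4 \left(-1\right)\right) = -3 - \left(4 - \frac{1}{I + V}\right) = -7 + \frac{1}{I + V}$)
$\left(2762 - 15 \left(25 + \left(L{\left(-5,0 \right)} \left(-3\right) + 0\right)\right)\right) - 2439 = \left(2762 - 15 \left(25 + \left(\frac{1 - 0 - -35}{0 - 5} \left(-3\right) + 0\right)\right)\right) - 2439 = \left(2762 - 15 \left(25 + \left(\frac{1 + 0 + 35}{-5} \left(-3\right) + 0\right)\right)\right) - 2439 = \left(2762 - 15 \left(25 + \left(\left(- \frac{1}{5}\right) 36 \left(-3\right) + 0\right)\right)\right) - 2439 = \left(2762 - 15 \left(25 + \left(\left(- \frac{36}{5}\right) \left(-3\right) + 0\right)\right)\right) - 2439 = \left(2762 - 15 \left(25 + \left(\frac{108}{5} + 0\right)\right)\right) - 2439 = \left(2762 - 15 \left(25 + \frac{108}{5}\right)\right) - 2439 = \left(2762 - 699\right) - 2439 = 2063 - 2439 = -376$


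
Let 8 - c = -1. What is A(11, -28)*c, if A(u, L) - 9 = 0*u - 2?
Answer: 63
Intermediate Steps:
c = 9 (c = 8 - 1*(-1) = 8 + 1 = 9)
A(u, L) = 7 (A(u, L) = 9 + (0*u - 2) = 9 + (0 - 2) = 9 - 2 = 7)
A(11, -28)*c = 7*9 = 63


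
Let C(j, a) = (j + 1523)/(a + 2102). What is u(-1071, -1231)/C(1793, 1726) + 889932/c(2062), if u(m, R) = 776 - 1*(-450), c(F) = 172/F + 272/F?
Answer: 126814076512/30673 ≈ 4.1344e+6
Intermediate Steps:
c(F) = 444/F
u(m, R) = 1226 (u(m, R) = 776 + 450 = 1226)
C(j, a) = (1523 + j)/(2102 + a)
u(-1071, -1231)/C(1793, 1726) + 889932/c(2062) = 1226/(((1523 + 1793)/(2102 + 1726))) + 889932/((444/2062)) = 1226/((3316/3828)) + 889932/((444*(1/2062))) = 1226/(((1/3828)*3316)) + 889932/(222/1031) = 1226/(829/957) + 889932*(1031/222) = 1226*(957/829) + 152919982/37 = 1173282/829 + 152919982/37 = 126814076512/30673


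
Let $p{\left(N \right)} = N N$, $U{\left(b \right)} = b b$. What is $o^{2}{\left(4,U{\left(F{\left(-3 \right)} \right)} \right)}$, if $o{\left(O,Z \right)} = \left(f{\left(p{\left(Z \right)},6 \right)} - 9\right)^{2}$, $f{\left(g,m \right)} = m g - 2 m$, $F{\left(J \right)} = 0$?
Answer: $194481$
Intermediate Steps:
$U{\left(b \right)} = b^{2}$
$p{\left(N \right)} = N^{2}$
$f{\left(g,m \right)} = - 2 m + g m$ ($f{\left(g,m \right)} = g m - 2 m = - 2 m + g m$)
$o{\left(O,Z \right)} = \left(-21 + 6 Z^{2}\right)^{2}$ ($o{\left(O,Z \right)} = \left(6 \left(-2 + Z^{2}\right) - 9\right)^{2} = \left(\left(-12 + 6 Z^{2}\right) - 9\right)^{2} = \left(-21 + 6 Z^{2}\right)^{2}$)
$o^{2}{\left(4,U{\left(F{\left(-3 \right)} \right)} \right)} = \left(9 \left(-7 + 2 \left(0^{2}\right)^{2}\right)^{2}\right)^{2} = \left(9 \left(-7 + 2 \cdot 0^{2}\right)^{2}\right)^{2} = \left(9 \left(-7 + 2 \cdot 0\right)^{2}\right)^{2} = \left(9 \left(-7 + 0\right)^{2}\right)^{2} = \left(9 \left(-7\right)^{2}\right)^{2} = \left(9 \cdot 49\right)^{2} = 441^{2} = 194481$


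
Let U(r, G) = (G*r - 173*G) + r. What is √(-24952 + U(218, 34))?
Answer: 2*I*√5801 ≈ 152.33*I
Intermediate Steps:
U(r, G) = r - 173*G + G*r (U(r, G) = (-173*G + G*r) + r = r - 173*G + G*r)
√(-24952 + U(218, 34)) = √(-24952 + (218 - 173*34 + 34*218)) = √(-24952 + (218 - 5882 + 7412)) = √(-24952 + 1748) = √(-23204) = 2*I*√5801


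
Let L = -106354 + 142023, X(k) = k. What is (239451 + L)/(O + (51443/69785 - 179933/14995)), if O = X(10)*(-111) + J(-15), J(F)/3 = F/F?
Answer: -57578548350800/234035780329 ≈ -246.02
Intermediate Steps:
J(F) = 3 (J(F) = 3*(F/F) = 3*1 = 3)
L = 35669
O = -1107 (O = 10*(-111) + 3 = -1110 + 3 = -1107)
(239451 + L)/(O + (51443/69785 - 179933/14995)) = (239451 + 35669)/(-1107 + (51443/69785 - 179933/14995)) = 275120/(-1107 + (51443*(1/69785) - 179933*1/14995)) = 275120/(-1107 + (51443/69785 - 179933/14995)) = 275120/(-1107 - 2357047324/209285215) = 275120/(-234035780329/209285215) = 275120*(-209285215/234035780329) = -57578548350800/234035780329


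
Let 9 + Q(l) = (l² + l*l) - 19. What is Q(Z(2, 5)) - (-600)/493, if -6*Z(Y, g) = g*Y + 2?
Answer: -9260/493 ≈ -18.783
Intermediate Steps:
Z(Y, g) = -⅓ - Y*g/6 (Z(Y, g) = -(g*Y + 2)/6 = -(Y*g + 2)/6 = -(2 + Y*g)/6 = -⅓ - Y*g/6)
Q(l) = -28 + 2*l² (Q(l) = -9 + ((l² + l*l) - 19) = -9 + ((l² + l²) - 19) = -9 + (2*l² - 19) = -9 + (-19 + 2*l²) = -28 + 2*l²)
Q(Z(2, 5)) - (-600)/493 = (-28 + 2*(-⅓ - ⅙*2*5)²) - (-600)/493 = (-28 + 2*(-⅓ - 5/3)²) - (-600)/493 = (-28 + 2*(-2)²) - 4*(-150/493) = (-28 + 2*4) + 600/493 = (-28 + 8) + 600/493 = -20 + 600/493 = -9260/493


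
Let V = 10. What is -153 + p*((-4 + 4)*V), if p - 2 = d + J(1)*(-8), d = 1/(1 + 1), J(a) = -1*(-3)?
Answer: -153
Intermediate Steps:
J(a) = 3
d = ½ (d = 1/2 = ½ ≈ 0.50000)
p = -43/2 (p = 2 + (½ + 3*(-8)) = 2 + (½ - 24) = 2 - 47/2 = -43/2 ≈ -21.500)
-153 + p*((-4 + 4)*V) = -153 - 43*(-4 + 4)*10/2 = -153 - 0*10 = -153 - 43/2*0 = -153 + 0 = -153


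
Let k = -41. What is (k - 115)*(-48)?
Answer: 7488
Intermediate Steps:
(k - 115)*(-48) = (-41 - 115)*(-48) = -156*(-48) = 7488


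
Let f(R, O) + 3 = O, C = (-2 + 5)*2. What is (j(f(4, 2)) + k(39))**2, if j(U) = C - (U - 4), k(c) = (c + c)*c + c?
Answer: 9560464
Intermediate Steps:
C = 6 (C = 3*2 = 6)
f(R, O) = -3 + O
k(c) = c + 2*c**2 (k(c) = (2*c)*c + c = 2*c**2 + c = c + 2*c**2)
j(U) = 10 - U (j(U) = 6 - (U - 4) = 6 - (-4 + U) = 6 + (4 - U) = 10 - U)
(j(f(4, 2)) + k(39))**2 = ((10 - (-3 + 2)) + 39*(1 + 2*39))**2 = ((10 - 1*(-1)) + 39*(1 + 78))**2 = ((10 + 1) + 39*79)**2 = (11 + 3081)**2 = 3092**2 = 9560464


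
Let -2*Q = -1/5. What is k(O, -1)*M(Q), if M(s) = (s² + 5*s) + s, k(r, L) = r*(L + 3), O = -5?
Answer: -61/10 ≈ -6.1000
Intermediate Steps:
Q = ⅒ (Q = -(-1)/(2*5) = -½*(-⅕) = ⅒ ≈ 0.10000)
k(r, L) = r*(3 + L)
M(s) = s² + 6*s
k(O, -1)*M(Q) = (-5*(3 - 1))*((6 + ⅒)/10) = (-5*2)*((⅒)*(61/10)) = -10*61/100 = -61/10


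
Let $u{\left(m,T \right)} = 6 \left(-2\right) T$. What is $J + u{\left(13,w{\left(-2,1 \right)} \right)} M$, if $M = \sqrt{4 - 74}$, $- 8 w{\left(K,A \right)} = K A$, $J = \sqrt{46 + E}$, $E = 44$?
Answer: $3 \sqrt{10} - 3 i \sqrt{70} \approx 9.4868 - 25.1 i$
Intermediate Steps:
$J = 3 \sqrt{10}$ ($J = \sqrt{46 + 44} = \sqrt{90} = 3 \sqrt{10} \approx 9.4868$)
$w{\left(K,A \right)} = - \frac{A K}{8}$ ($w{\left(K,A \right)} = - \frac{K A}{8} = - \frac{A K}{8}$)
$u{\left(m,T \right)} = - 12 T$
$M = i \sqrt{70}$ ($M = \sqrt{-70} = i \sqrt{70} \approx 8.3666 i$)
$J + u{\left(13,w{\left(-2,1 \right)} \right)} M = 3 \sqrt{10} + - 12 \left(\left(- \frac{1}{8}\right) 1 \left(-2\right)\right) i \sqrt{70} = 3 \sqrt{10} + \left(-12\right) \frac{1}{4} i \sqrt{70} = 3 \sqrt{10} - 3 i \sqrt{70}$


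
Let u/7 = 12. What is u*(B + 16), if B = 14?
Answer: 2520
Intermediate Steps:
u = 84 (u = 7*12 = 84)
u*(B + 16) = 84*(14 + 16) = 84*30 = 2520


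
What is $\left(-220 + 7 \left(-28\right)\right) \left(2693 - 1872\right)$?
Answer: $-341536$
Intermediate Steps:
$\left(-220 + 7 \left(-28\right)\right) \left(2693 - 1872\right) = \left(-220 - 196\right) 821 = \left(-416\right) 821 = -341536$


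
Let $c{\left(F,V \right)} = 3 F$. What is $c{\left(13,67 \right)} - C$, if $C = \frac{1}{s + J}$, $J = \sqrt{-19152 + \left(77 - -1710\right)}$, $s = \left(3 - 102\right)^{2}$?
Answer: $\frac{3746991873}{96076966} + \frac{i \sqrt{17365}}{96076966} \approx 39.0 + 1.3716 \cdot 10^{-6} i$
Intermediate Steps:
$s = 9801$ ($s = \left(-99\right)^{2} = 9801$)
$J = i \sqrt{17365}$ ($J = \sqrt{-19152 + \left(77 + 1710\right)} = \sqrt{-19152 + 1787} = \sqrt{-17365} = i \sqrt{17365} \approx 131.78 i$)
$C = \frac{1}{9801 + i \sqrt{17365}} \approx 0.00010201 - 1.372 \cdot 10^{-6} i$
$c{\left(13,67 \right)} - C = 3 \cdot 13 - \left(\frac{9801}{96076966} - \frac{i \sqrt{17365}}{96076966}\right) = 39 - \left(\frac{9801}{96076966} - \frac{i \sqrt{17365}}{96076966}\right) = \frac{3746991873}{96076966} + \frac{i \sqrt{17365}}{96076966}$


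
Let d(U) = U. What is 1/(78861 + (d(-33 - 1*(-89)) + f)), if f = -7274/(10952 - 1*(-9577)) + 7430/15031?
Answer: 308571399/24351572289859 ≈ 1.2672e-5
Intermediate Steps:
f = 43194976/308571399 (f = -7274/(10952 + 9577) + 7430*(1/15031) = -7274/20529 + 7430/15031 = 43194976/308571399 ≈ 0.13998)
1/(78861 + (d(-33 - 1*(-89)) + f)) = 1/(78861 + ((-33 - 1*(-89)) + 43194976/308571399)) = 1/(78861 + ((-33 + 89) + 43194976/308571399)) = 1/(78861 + (56 + 43194976/308571399)) = 1/(78861 + 17323193320/308571399) = 1/(24351572289859/308571399) = 308571399/24351572289859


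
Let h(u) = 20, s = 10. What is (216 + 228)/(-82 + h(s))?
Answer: -222/31 ≈ -7.1613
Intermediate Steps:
(216 + 228)/(-82 + h(s)) = (216 + 228)/(-82 + 20) = 444/(-62) = 444*(-1/62) = -222/31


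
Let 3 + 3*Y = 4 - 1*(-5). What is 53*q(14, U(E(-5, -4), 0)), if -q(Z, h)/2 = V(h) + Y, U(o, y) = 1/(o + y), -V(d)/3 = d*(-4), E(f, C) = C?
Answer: 106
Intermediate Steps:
V(d) = 12*d (V(d) = -3*d*(-4) = -(-12)*d = 12*d)
Y = 2 (Y = -1 + (4 - 1*(-5))/3 = -1 + (4 + 5)/3 = -1 + (⅓)*9 = -1 + 3 = 2)
q(Z, h) = -4 - 24*h (q(Z, h) = -2*(12*h + 2) = -2*(2 + 12*h) = -4 - 24*h)
53*q(14, U(E(-5, -4), 0)) = 53*(-4 - 24/(-4 + 0)) = 53*(-4 - 24/(-4)) = 53*(-4 - 24*(-¼)) = 53*(-4 + 6) = 53*2 = 106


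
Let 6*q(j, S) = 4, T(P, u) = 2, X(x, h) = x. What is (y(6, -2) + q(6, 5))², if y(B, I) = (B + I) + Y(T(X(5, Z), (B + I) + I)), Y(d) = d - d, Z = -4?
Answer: 196/9 ≈ 21.778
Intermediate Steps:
Y(d) = 0
y(B, I) = B + I (y(B, I) = (B + I) + 0 = B + I)
q(j, S) = ⅔ (q(j, S) = (⅙)*4 = ⅔)
(y(6, -2) + q(6, 5))² = ((6 - 2) + ⅔)² = (4 + ⅔)² = (14/3)² = 196/9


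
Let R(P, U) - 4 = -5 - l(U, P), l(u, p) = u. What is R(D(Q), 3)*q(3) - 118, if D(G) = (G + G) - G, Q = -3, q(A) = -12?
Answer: -70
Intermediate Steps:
D(G) = G (D(G) = 2*G - G = G)
R(P, U) = -1 - U (R(P, U) = 4 + (-5 - U) = -1 - U)
R(D(Q), 3)*q(3) - 118 = (-1 - 1*3)*(-12) - 118 = (-1 - 3)*(-12) - 118 = -4*(-12) - 118 = 48 - 118 = -70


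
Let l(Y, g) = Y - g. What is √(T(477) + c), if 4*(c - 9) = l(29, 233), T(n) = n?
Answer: √435 ≈ 20.857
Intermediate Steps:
c = -42 (c = 9 + (29 - 1*233)/4 = 9 + (29 - 233)/4 = 9 + (¼)*(-204) = 9 - 51 = -42)
√(T(477) + c) = √(477 - 42) = √435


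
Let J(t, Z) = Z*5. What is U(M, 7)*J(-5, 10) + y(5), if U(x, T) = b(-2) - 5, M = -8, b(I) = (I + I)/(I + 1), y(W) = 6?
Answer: -44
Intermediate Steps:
J(t, Z) = 5*Z
b(I) = 2*I/(1 + I) (b(I) = (2*I)/(1 + I) = 2*I/(1 + I))
U(x, T) = -1 (U(x, T) = 2*(-2)/(1 - 2) - 5 = 2*(-2)/(-1) - 5 = 2*(-2)*(-1) - 5 = 4 - 5 = -1)
U(M, 7)*J(-5, 10) + y(5) = -5*10 + 6 = -1*50 + 6 = -50 + 6 = -44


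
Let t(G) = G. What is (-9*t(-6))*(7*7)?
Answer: 2646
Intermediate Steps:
(-9*t(-6))*(7*7) = (-9*(-6))*(7*7) = 54*49 = 2646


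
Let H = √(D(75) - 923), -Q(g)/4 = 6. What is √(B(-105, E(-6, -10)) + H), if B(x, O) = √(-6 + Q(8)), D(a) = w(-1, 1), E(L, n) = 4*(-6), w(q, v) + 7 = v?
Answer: √I*√(√30 + √929) ≈ 4.2401 + 4.2401*I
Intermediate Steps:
w(q, v) = -7 + v
E(L, n) = -24
D(a) = -6 (D(a) = -7 + 1 = -6)
Q(g) = -24 (Q(g) = -4*6 = -24)
H = I*√929 (H = √(-6 - 923) = √(-929) = I*√929 ≈ 30.479*I)
B(x, O) = I*√30 (B(x, O) = √(-6 - 24) = √(-30) = I*√30)
√(B(-105, E(-6, -10)) + H) = √(I*√30 + I*√929)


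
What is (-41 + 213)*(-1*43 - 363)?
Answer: -69832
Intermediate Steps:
(-41 + 213)*(-1*43 - 363) = 172*(-43 - 363) = 172*(-406) = -69832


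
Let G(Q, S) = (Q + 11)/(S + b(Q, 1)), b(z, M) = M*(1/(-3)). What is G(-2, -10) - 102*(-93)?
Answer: 294039/31 ≈ 9485.1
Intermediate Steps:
b(z, M) = -M/3 (b(z, M) = M*(1*(-⅓)) = M*(-⅓) = -M/3)
G(Q, S) = (11 + Q)/(-⅓ + S) (G(Q, S) = (Q + 11)/(S - ⅓*1) = (11 + Q)/(S - ⅓) = (11 + Q)/(-⅓ + S))
G(-2, -10) - 102*(-93) = 3*(11 - 2)/(-1 + 3*(-10)) - 102*(-93) = 3*9/(-1 - 30) + 9486 = 3*9/(-31) + 9486 = 3*(-1/31)*9 + 9486 = -27/31 + 9486 = 294039/31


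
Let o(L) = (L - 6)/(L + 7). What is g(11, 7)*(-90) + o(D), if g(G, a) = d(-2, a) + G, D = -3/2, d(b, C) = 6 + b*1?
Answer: -14865/11 ≈ -1351.4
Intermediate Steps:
d(b, C) = 6 + b
D = -3/2 (D = -3*½ = -3/2 ≈ -1.5000)
o(L) = (-6 + L)/(7 + L)
g(G, a) = 4 + G (g(G, a) = (6 - 2) + G = 4 + G)
g(11, 7)*(-90) + o(D) = (4 + 11)*(-90) + (-6 - 3/2)/(7 - 3/2) = 15*(-90) - 15/2/(11/2) = -1350 + (2/11)*(-15/2) = -1350 - 15/11 = -14865/11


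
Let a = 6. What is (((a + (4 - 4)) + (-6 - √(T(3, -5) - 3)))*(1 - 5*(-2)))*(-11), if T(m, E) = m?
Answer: 0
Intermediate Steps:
(((a + (4 - 4)) + (-6 - √(T(3, -5) - 3)))*(1 - 5*(-2)))*(-11) = (((6 + (4 - 4)) + (-6 - √(3 - 3)))*(1 - 5*(-2)))*(-11) = (((6 + 0) + (-6 - √0))*(1 + 10))*(-11) = ((6 + (-6 - 1*0))*11)*(-11) = ((6 + (-6 + 0))*11)*(-11) = ((6 - 6)*11)*(-11) = (0*11)*(-11) = 0*(-11) = 0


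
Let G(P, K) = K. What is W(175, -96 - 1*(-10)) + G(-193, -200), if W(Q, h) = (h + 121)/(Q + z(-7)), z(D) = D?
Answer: -4795/24 ≈ -199.79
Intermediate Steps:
W(Q, h) = (121 + h)/(-7 + Q) (W(Q, h) = (h + 121)/(Q - 7) = (121 + h)/(-7 + Q))
W(175, -96 - 1*(-10)) + G(-193, -200) = (121 + (-96 - 1*(-10)))/(-7 + 175) - 200 = (121 + (-96 + 10))/168 - 200 = (121 - 86)/168 - 200 = (1/168)*35 - 200 = 5/24 - 200 = -4795/24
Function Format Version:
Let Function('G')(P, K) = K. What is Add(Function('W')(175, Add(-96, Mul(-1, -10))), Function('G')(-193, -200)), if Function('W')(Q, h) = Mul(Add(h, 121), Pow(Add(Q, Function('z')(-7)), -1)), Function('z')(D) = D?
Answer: Rational(-4795, 24) ≈ -199.79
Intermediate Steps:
Function('W')(Q, h) = Mul(Pow(Add(-7, Q), -1), Add(121, h)) (Function('W')(Q, h) = Mul(Add(h, 121), Pow(Add(Q, -7), -1)) = Mul(Add(121, h), Pow(Add(-7, Q), -1)) = Mul(Pow(Add(-7, Q), -1), Add(121, h)))
Add(Function('W')(175, Add(-96, Mul(-1, -10))), Function('G')(-193, -200)) = Add(Mul(Pow(Add(-7, 175), -1), Add(121, Add(-96, Mul(-1, -10)))), -200) = Add(Mul(Pow(168, -1), Add(121, Add(-96, 10))), -200) = Add(Mul(Rational(1, 168), Add(121, -86)), -200) = Add(Mul(Rational(1, 168), 35), -200) = Add(Rational(5, 24), -200) = Rational(-4795, 24)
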